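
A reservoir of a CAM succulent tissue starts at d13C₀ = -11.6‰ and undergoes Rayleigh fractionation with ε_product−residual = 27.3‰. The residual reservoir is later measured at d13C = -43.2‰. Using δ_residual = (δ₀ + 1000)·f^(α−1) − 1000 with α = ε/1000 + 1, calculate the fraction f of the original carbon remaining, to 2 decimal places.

0.30

α − 1 = ε/1000 = 0.0273
(δ_res + 1000)/(δ₀ + 1000) = (-43.2 + 1000)/(-11.6 + 1000) = 956.8/988.4 = 0.968029
f = 0.968029^(1/0.0273) = exp(ln(0.968029)/0.0273) = exp(-0.03249/0.0273)
f = exp(-1.1902) = 0.3042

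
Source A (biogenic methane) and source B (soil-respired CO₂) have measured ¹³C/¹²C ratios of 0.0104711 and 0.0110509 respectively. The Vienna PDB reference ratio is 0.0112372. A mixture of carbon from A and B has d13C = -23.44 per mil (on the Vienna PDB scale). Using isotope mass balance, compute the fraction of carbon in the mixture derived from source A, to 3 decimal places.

0.133

δ_A = (0.0104711/0.0112372 − 1)×1000 = (0.931825 − 1)×1000 = -68.175 per mil
δ_B = (0.0110509/0.0112372 − 1)×1000 = (0.983421 − 1)×1000 = -16.579 per mil
f_A = (δ_mix − δ_B)/(δ_A − δ_B) = (-23.44 − (-16.579))/(-68.175 − (-16.579))
f_A = -6.861 / -51.596 = 0.1330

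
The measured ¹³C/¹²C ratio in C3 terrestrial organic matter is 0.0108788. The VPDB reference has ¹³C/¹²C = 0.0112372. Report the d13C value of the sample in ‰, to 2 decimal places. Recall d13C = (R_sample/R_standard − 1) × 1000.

-31.89‰

d13C = (R_sample / R_standard − 1) × 1000
R_sample / R_standard = 0.0108788 / 0.0112372 = 0.968106
d13C = (0.968106 − 1) × 1000 = -31.894‰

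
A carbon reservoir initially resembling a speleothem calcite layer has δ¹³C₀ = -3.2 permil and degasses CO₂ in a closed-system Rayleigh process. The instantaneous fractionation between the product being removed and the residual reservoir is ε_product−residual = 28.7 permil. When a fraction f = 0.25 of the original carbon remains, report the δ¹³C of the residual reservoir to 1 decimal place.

Rayleigh residual: δ_res = (δ₀ + 1000)·f^(α−1) − 1000
α = ε/1000 + 1 = 1.02870, so α − 1 = 0.02870
f^(α−1) = 0.25^(0.02870) = 0.960994
δ_res = (-3.2 + 1000) × 0.960994 − 1000 = 957.919 − 1000 = -42.08 permil

-42.1 permil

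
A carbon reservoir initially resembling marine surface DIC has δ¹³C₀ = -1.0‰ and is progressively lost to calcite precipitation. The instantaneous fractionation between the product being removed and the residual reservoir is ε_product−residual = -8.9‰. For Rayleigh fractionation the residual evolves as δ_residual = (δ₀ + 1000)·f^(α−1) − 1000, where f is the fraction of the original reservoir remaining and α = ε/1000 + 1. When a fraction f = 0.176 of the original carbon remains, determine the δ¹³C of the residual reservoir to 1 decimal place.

14.6‰

Rayleigh residual: δ_res = (δ₀ + 1000)·f^(α−1) − 1000
α = ε/1000 + 1 = 0.99110, so α − 1 = -0.00890
f^(α−1) = 0.176^(-0.00890) = 1.015582
δ_res = (-1.0 + 1000) × 1.015582 − 1000 = 1014.566 − 1000 = 14.57‰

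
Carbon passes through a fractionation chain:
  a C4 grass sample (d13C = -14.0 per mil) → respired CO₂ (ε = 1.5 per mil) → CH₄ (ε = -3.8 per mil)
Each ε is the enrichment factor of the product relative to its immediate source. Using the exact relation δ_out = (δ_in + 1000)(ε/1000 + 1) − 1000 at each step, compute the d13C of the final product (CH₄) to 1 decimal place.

step 1: δ = (-14.00 + 1000)·(1.5/1000 + 1) − 1000 = -12.52 per mil
step 2: δ = (-12.52 + 1000)·(-3.8/1000 + 1) − 1000 = -16.27 per mil

-16.3 per mil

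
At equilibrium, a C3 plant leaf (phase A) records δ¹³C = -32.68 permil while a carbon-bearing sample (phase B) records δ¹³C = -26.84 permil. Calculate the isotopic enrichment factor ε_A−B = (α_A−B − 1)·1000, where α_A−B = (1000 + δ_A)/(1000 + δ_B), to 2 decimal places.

-6.00 permil

α_A−B = (1000 + -32.68) / (1000 + -26.84) = 967.32 / 973.16 = 0.993999
ε_A−B = (0.993999 − 1) × 1000 = -6.001 permil
(The approximation ε ≈ δ_A − δ_B would give -5.84 permil.)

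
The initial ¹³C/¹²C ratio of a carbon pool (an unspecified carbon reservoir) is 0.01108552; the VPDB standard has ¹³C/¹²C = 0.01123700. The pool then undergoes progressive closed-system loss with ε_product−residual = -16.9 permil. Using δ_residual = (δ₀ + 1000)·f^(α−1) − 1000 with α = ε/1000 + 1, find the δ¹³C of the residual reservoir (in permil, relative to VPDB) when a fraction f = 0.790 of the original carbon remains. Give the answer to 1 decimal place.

-9.5 permil

δ₀ = (0.01108552/0.01123700 − 1)×1000 = (0.986520 − 1)×1000 = -13.480 permil
α − 1 = ε/1000 = -0.0169
f^(α−1) = 0.790^(-0.0169) = 1.003992
δ_res = (-13.480 + 1000) × 1.003992 − 1000 = 990.457 − 1000 = -9.54 permil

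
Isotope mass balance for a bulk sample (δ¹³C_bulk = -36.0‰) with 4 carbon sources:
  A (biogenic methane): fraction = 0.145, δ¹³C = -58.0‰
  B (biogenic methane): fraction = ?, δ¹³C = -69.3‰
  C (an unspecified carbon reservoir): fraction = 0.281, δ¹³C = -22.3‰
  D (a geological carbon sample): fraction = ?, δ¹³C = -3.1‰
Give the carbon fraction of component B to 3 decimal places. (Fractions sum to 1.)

0.295

Let f_B and f_D be the unknown fractions; fractions sum to 1 so f_B + f_D = 0.574.
Mass balance: Σ fᵢ·δᵢ = δ_bulk ⇒ f_B·(-69.3) + f_D·(-3.1) = -36.0 − (-14.676) = -21.324
Substitute f_D = 0.574 − f_B:
f_B·(-69.3 − -3.1) = -21.324 − 0.574×(-3.1) = -19.544
f_B = -19.544 / -66.2 = 0.2952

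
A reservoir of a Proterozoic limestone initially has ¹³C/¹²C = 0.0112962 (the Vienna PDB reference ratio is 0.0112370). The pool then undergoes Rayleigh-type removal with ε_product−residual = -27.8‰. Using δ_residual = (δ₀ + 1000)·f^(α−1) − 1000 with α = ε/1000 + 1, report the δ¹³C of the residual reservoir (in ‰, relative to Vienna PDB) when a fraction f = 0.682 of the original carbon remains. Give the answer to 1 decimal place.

δ₀ = (0.0112962/0.0112370 − 1)×1000 = (1.005268 − 1)×1000 = 5.268‰
α − 1 = ε/1000 = -0.0278
f^(α−1) = 0.682^(-0.0278) = 1.010697
δ_res = (5.268 + 1000) × 1.010697 − 1000 = 1016.021 − 1000 = 16.02‰

16.0‰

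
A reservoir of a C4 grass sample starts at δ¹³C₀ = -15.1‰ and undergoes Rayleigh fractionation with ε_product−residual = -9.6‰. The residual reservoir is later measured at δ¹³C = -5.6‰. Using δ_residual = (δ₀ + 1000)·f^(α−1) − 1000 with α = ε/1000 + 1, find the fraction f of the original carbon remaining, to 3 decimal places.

0.368

α − 1 = ε/1000 = -0.0096
(δ_res + 1000)/(δ₀ + 1000) = (-5.6 + 1000)/(-15.1 + 1000) = 994.4/984.9 = 1.009646
f = 1.009646^(1/-0.0096) = exp(ln(1.009646)/-0.0096) = exp(0.00960/-0.0096)
f = exp(-0.9999) = 0.3679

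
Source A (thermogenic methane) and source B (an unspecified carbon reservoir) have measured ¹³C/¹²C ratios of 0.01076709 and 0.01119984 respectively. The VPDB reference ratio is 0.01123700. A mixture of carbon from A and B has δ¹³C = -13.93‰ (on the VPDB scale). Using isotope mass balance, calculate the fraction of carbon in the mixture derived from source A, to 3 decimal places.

0.276

δ_A = (0.01076709/0.01123700 − 1)×1000 = (0.958182 − 1)×1000 = -41.818‰
δ_B = (0.01119984/0.01123700 − 1)×1000 = (0.996693 − 1)×1000 = -3.307‰
f_A = (δ_mix − δ_B)/(δ_A − δ_B) = (-13.93 − (-3.307))/(-41.818 − (-3.307))
f_A = -10.623 / -38.511 = 0.2758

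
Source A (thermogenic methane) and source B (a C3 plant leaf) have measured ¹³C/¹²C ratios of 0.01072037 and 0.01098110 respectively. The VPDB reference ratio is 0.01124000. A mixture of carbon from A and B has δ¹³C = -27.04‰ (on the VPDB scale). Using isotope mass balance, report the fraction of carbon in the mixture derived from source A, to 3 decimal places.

0.173

δ_A = (0.01072037/0.01124000 − 1)×1000 = (0.953770 − 1)×1000 = -46.230‰
δ_B = (0.01098110/0.01124000 − 1)×1000 = (0.976966 − 1)×1000 = -23.034‰
f_A = (δ_mix − δ_B)/(δ_A − δ_B) = (-27.04 − (-23.034))/(-46.230 − (-23.034))
f_A = -4.006 / -23.197 = 0.1727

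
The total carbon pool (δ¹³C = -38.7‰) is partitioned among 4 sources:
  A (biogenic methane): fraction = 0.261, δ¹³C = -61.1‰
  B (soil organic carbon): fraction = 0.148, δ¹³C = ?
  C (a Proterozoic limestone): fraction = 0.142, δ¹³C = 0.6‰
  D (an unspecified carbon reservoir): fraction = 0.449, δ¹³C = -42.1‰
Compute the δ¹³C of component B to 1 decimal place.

Isotope mass balance: δ_bulk = Σ fᵢ·δᵢ.
-38.7 = 0.261×(-61.1) + 0.148×δ_B + 0.142×(0.6) + 0.449×(-42.1)
0.148·δ_B = -38.7 − (-34.765) = -3.935
δ_B = -3.935 / 0.148 = -26.59‰

-26.6‰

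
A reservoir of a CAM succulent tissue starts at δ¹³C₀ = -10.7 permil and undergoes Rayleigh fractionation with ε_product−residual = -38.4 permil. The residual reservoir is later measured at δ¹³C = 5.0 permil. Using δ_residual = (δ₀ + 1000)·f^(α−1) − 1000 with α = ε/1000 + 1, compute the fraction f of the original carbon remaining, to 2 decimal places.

0.66

α − 1 = ε/1000 = -0.0384
(δ_res + 1000)/(δ₀ + 1000) = (5.0 + 1000)/(-10.7 + 1000) = 1005.0/989.3 = 1.015870
f = 1.015870^(1/-0.0384) = exp(ln(1.015870)/-0.0384) = exp(0.01575/-0.0384)
f = exp(-0.4100) = 0.6636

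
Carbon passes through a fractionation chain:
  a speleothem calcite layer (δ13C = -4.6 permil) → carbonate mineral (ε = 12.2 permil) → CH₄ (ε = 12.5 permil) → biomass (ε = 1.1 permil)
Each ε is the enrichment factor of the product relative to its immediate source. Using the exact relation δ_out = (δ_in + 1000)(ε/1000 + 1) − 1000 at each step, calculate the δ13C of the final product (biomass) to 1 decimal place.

21.3 permil

step 1: δ = (-4.60 + 1000)·(12.2/1000 + 1) − 1000 = 7.54 permil
step 2: δ = (7.54 + 1000)·(12.5/1000 + 1) − 1000 = 20.14 permil
step 3: δ = (20.14 + 1000)·(1.1/1000 + 1) − 1000 = 21.26 permil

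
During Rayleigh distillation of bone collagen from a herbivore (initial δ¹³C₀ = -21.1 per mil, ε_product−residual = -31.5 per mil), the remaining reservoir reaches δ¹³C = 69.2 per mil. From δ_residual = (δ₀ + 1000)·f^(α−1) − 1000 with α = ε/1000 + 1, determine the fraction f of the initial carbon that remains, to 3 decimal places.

α − 1 = ε/1000 = -0.0315
(δ_res + 1000)/(δ₀ + 1000) = (69.2 + 1000)/(-21.1 + 1000) = 1069.2/978.9 = 1.092246
f = 1.092246^(1/-0.0315) = exp(ln(1.092246)/-0.0315) = exp(0.08824/-0.0315)
f = exp(-2.8012) = 0.0607

0.061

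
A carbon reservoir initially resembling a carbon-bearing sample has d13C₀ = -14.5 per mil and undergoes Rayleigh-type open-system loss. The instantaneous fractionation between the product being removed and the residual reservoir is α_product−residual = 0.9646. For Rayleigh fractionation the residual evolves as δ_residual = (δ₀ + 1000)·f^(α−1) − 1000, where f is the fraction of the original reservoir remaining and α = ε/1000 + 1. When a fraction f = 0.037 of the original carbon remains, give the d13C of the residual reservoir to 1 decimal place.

107.5 per mil

Rayleigh residual: δ_res = (δ₀ + 1000)·f^(α−1) − 1000
α − 1 = -0.03540
f^(α−1) = 0.037^(-0.03540) = 1.123791
δ_res = (-14.5 + 1000) × 1.123791 − 1000 = 1107.496 − 1000 = 107.50 per mil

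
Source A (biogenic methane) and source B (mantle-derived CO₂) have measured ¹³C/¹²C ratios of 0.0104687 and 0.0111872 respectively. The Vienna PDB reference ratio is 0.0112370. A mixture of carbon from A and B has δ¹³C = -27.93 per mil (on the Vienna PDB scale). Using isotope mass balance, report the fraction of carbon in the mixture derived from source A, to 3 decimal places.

δ_A = (0.0104687/0.0112370 − 1)×1000 = (0.931628 − 1)×1000 = -68.372 per mil
δ_B = (0.0111872/0.0112370 − 1)×1000 = (0.995568 − 1)×1000 = -4.432 per mil
f_A = (δ_mix − δ_B)/(δ_A − δ_B) = (-27.93 − (-4.432))/(-68.372 − (-4.432))
f_A = -23.498 / -63.941 = 0.3675

0.368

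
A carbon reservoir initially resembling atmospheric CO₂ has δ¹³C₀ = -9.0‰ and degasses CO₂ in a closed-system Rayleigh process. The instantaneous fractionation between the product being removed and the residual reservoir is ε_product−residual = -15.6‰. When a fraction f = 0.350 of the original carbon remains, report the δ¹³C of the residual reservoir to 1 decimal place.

7.4‰

Rayleigh residual: δ_res = (δ₀ + 1000)·f^(α−1) − 1000
α = ε/1000 + 1 = 0.98440, so α − 1 = -0.01560
f^(α−1) = 0.350^(-0.01560) = 1.016512
δ_res = (-9.0 + 1000) × 1.016512 − 1000 = 1007.363 − 1000 = 7.36‰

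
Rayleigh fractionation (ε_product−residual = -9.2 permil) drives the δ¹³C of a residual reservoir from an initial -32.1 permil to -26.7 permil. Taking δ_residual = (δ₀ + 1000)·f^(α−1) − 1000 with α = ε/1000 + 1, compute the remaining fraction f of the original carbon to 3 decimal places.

0.546

α − 1 = ε/1000 = -0.0092
(δ_res + 1000)/(δ₀ + 1000) = (-26.7 + 1000)/(-32.1 + 1000) = 973.3/967.9 = 1.005579
f = 1.005579^(1/-0.0092) = exp(ln(1.005579)/-0.0092) = exp(0.00556/-0.0092)
f = exp(-0.6047) = 0.5462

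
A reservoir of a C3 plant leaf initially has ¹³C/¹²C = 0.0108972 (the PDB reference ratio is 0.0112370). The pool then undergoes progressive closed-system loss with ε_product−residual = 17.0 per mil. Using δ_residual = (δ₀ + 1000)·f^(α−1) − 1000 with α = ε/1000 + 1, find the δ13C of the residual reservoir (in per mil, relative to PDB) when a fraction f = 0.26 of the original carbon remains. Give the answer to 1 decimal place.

-52.2 per mil

δ₀ = (0.0108972/0.0112370 − 1)×1000 = (0.969761 − 1)×1000 = -30.239 per mil
α − 1 = ε/1000 = 0.0170
f^(α−1) = 0.26^(0.0170) = 0.977360
δ_res = (-30.239 + 1000) × 0.977360 − 1000 = 947.805 − 1000 = -52.19 per mil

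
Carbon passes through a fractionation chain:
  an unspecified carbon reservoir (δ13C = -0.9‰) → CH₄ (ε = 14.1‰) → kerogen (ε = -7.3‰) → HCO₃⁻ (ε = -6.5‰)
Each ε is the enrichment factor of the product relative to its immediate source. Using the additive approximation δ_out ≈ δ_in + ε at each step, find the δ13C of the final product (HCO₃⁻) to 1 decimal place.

-0.6‰

step 1: δ ≈ -0.9 + (14.1) = 13.2‰
step 2: δ ≈ 13.2 + (-7.3) = 5.9‰
step 3: δ ≈ 5.9 + (-6.5) = -0.6‰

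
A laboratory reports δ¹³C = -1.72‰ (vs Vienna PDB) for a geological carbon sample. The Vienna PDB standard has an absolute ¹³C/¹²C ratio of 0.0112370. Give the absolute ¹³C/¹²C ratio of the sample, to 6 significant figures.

R_sample = R_standard × (δ¹³C/1000 + 1)
R_sample = 0.0112370 × (-1.72/1000 + 1) = 0.0112370 × 0.998280
R_sample = 0.0112177

0.0112177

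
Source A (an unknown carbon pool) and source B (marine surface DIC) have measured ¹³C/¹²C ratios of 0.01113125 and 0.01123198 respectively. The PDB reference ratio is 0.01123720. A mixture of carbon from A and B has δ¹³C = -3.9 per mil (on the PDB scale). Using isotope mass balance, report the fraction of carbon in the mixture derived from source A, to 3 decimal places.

δ_A = (0.01113125/0.01123720 − 1)×1000 = (0.990571 − 1)×1000 = -9.429 per mil
δ_B = (0.01123198/0.01123720 − 1)×1000 = (0.999535 − 1)×1000 = -0.465 per mil
f_A = (δ_mix − δ_B)/(δ_A − δ_B) = (-3.9 − (-0.465))/(-9.429 − (-0.465))
f_A = -3.435 / -8.964 = 0.3833

0.383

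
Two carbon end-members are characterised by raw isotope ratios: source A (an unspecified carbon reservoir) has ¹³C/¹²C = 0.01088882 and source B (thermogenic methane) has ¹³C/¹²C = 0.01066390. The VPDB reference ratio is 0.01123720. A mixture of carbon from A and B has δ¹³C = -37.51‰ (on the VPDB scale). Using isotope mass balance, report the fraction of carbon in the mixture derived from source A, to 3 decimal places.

0.675

δ_A = (0.01088882/0.01123720 − 1)×1000 = (0.968998 − 1)×1000 = -31.002‰
δ_B = (0.01066390/0.01123720 − 1)×1000 = (0.948982 − 1)×1000 = -51.018‰
f_A = (δ_mix − δ_B)/(δ_A − δ_B) = (-37.51 − (-51.018))/(-31.002 − (-51.018))
f_A = 13.508 / 20.016 = 0.6749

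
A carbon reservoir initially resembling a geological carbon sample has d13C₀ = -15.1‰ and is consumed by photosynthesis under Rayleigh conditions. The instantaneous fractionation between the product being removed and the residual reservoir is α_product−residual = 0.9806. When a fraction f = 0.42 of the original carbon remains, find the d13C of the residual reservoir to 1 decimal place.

1.6‰

Rayleigh residual: δ_res = (δ₀ + 1000)·f^(α−1) − 1000
α − 1 = -0.01940
f^(α−1) = 0.42^(-0.01940) = 1.016972
δ_res = (-15.1 + 1000) × 1.016972 − 1000 = 1001.616 − 1000 = 1.62‰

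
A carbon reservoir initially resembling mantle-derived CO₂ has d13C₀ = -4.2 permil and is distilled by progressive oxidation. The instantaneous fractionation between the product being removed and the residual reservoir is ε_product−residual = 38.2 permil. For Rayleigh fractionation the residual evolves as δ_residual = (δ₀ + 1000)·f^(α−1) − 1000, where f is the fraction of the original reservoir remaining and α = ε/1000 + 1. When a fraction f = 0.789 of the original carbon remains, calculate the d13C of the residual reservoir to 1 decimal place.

Rayleigh residual: δ_res = (δ₀ + 1000)·f^(α−1) − 1000
α = ε/1000 + 1 = 1.03820, so α − 1 = 0.03820
f^(α−1) = 0.789^(0.03820) = 0.990988
δ_res = (-4.2 + 1000) × 0.990988 − 1000 = 986.826 − 1000 = -13.17 permil

-13.2 permil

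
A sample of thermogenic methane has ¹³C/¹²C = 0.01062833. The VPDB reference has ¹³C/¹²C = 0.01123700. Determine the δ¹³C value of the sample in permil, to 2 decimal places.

-54.17 permil

δ¹³C = (R_sample / R_standard − 1) × 1000
R_sample / R_standard = 0.01062833 / 0.01123700 = 0.945833
δ¹³C = (0.945833 − 1) × 1000 = -54.167 permil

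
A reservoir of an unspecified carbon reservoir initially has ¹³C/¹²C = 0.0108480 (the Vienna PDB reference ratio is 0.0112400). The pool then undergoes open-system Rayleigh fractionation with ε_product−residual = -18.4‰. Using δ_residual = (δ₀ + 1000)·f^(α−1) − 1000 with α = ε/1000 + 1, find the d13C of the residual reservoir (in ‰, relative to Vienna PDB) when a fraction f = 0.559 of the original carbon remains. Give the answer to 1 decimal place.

δ₀ = (0.0108480/0.0112400 − 1)×1000 = (0.965125 − 1)×1000 = -34.875‰
α − 1 = ε/1000 = -0.0184
f^(α−1) = 0.559^(-0.0184) = 1.010759
δ_res = (-34.875 + 1000) × 1.010759 − 1000 = 975.508 − 1000 = -24.49‰

-24.5‰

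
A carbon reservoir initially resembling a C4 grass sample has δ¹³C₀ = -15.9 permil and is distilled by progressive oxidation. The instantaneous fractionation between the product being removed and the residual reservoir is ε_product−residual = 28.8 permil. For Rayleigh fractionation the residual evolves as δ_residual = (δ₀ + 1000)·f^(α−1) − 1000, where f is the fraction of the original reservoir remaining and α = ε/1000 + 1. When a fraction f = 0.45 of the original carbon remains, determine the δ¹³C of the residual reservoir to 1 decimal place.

Rayleigh residual: δ_res = (δ₀ + 1000)·f^(α−1) − 1000
α = ε/1000 + 1 = 1.02880, so α − 1 = 0.02880
f^(α−1) = 0.45^(0.02880) = 0.977265
δ_res = (-15.9 + 1000) × 0.977265 − 1000 = 961.727 − 1000 = -38.27 permil

-38.3 permil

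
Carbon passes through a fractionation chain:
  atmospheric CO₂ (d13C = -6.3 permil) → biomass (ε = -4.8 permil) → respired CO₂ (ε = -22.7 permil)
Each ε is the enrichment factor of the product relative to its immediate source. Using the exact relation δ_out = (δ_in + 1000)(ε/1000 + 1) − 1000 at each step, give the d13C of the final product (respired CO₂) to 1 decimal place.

-33.5 permil

step 1: δ = (-6.30 + 1000)·(-4.8/1000 + 1) − 1000 = -11.07 permil
step 2: δ = (-11.07 + 1000)·(-22.7/1000 + 1) − 1000 = -33.52 permil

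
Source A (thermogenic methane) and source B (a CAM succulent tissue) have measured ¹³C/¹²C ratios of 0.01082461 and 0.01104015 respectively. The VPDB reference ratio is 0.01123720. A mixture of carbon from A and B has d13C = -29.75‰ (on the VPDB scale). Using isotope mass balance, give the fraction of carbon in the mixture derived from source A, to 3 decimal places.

0.637

δ_A = (0.01082461/0.01123720 − 1)×1000 = (0.963284 − 1)×1000 = -36.716‰
δ_B = (0.01104015/0.01123720 − 1)×1000 = (0.982464 − 1)×1000 = -17.536‰
f_A = (δ_mix − δ_B)/(δ_A − δ_B) = (-29.75 − (-17.536))/(-36.716 − (-17.536))
f_A = -12.214 / -19.181 = 0.6368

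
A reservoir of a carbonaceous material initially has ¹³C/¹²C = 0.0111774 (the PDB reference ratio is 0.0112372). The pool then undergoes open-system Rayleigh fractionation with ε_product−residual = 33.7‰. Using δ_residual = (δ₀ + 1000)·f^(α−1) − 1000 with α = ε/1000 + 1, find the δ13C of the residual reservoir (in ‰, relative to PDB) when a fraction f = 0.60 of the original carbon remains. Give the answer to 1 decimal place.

δ₀ = (0.0111774/0.0112372 − 1)×1000 = (0.994678 − 1)×1000 = -5.322‰
α − 1 = ε/1000 = 0.0337
f^(α−1) = 0.60^(0.0337) = 0.982933
δ_res = (-5.322 + 1000) × 0.982933 − 1000 = 977.702 − 1000 = -22.30‰

-22.3‰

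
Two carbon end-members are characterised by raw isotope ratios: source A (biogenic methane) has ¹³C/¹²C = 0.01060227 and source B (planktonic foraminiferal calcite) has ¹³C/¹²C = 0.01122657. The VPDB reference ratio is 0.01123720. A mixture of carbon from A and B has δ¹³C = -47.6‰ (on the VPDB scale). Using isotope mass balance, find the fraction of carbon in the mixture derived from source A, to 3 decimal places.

δ_A = (0.01060227/0.01123720 − 1)×1000 = (0.943497 − 1)×1000 = -56.503‰
δ_B = (0.01122657/0.01123720 − 1)×1000 = (0.999054 − 1)×1000 = -0.946‰
f_A = (δ_mix − δ_B)/(δ_A − δ_B) = (-47.6 − (-0.946))/(-56.503 − (-0.946))
f_A = -46.654 / -55.557 = 0.8398

0.840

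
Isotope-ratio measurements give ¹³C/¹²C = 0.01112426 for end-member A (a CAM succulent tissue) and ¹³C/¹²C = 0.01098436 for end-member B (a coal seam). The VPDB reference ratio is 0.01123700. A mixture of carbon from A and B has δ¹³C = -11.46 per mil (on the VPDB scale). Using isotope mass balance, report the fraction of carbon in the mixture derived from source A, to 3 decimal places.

δ_A = (0.01112426/0.01123700 − 1)×1000 = (0.989967 − 1)×1000 = -10.033 per mil
δ_B = (0.01098436/0.01123700 − 1)×1000 = (0.977517 − 1)×1000 = -22.483 per mil
f_A = (δ_mix − δ_B)/(δ_A − δ_B) = (-11.46 − (-22.483))/(-10.033 − (-22.483))
f_A = 11.023 / 12.450 = 0.8854

0.885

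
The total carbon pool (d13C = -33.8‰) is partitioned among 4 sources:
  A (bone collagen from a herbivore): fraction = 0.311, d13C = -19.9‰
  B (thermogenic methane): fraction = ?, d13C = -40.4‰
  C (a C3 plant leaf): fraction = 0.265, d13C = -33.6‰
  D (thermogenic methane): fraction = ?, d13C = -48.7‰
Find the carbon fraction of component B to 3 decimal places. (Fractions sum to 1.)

0.234

Let f_B and f_D be the unknown fractions; fractions sum to 1 so f_B + f_D = 0.424.
Mass balance: Σ fᵢ·δᵢ = δ_bulk ⇒ f_B·(-40.4) + f_D·(-48.7) = -33.8 − (-15.093) = -18.707
Substitute f_D = 0.424 − f_B:
f_B·(-40.4 − -48.7) = -18.707 − 0.424×(-48.7) = 1.942
f_B = 1.942 / 8.3 = 0.2339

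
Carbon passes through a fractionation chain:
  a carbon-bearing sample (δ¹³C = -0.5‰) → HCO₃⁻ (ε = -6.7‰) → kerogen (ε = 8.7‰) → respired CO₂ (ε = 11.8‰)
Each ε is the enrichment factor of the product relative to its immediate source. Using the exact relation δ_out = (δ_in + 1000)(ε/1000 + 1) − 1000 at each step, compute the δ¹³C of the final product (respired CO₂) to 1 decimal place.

step 1: δ = (-0.50 + 1000)·(-6.7/1000 + 1) − 1000 = -7.20‰
step 2: δ = (-7.20 + 1000)·(8.7/1000 + 1) − 1000 = 1.44‰
step 3: δ = (1.44 + 1000)·(11.8/1000 + 1) − 1000 = 13.26‰

13.3‰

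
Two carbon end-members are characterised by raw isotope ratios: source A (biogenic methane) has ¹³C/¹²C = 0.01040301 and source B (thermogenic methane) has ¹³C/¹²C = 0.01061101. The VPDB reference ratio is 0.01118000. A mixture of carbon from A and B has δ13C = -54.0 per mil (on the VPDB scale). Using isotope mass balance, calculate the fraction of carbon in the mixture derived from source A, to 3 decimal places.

δ_A = (0.01040301/0.01118000 − 1)×1000 = (0.930502 − 1)×1000 = -69.498 per mil
δ_B = (0.01061101/0.01118000 − 1)×1000 = (0.949106 − 1)×1000 = -50.894 per mil
f_A = (δ_mix − δ_B)/(δ_A − δ_B) = (-54.0 − (-50.894))/(-69.498 − (-50.894))
f_A = -3.106 / -18.605 = 0.1670

0.167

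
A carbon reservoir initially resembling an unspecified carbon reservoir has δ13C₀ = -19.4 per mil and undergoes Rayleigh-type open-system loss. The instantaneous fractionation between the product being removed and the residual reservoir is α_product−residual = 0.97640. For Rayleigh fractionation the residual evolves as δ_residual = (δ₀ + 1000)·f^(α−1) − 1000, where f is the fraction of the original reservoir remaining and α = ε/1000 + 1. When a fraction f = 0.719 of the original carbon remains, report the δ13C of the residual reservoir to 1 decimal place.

Rayleigh residual: δ_res = (δ₀ + 1000)·f^(α−1) − 1000
α − 1 = -0.02360
f^(α−1) = 0.719^(-0.02360) = 1.007816
δ_res = (-19.4 + 1000) × 1.007816 − 1000 = 988.264 − 1000 = -11.74 per mil

-11.7 per mil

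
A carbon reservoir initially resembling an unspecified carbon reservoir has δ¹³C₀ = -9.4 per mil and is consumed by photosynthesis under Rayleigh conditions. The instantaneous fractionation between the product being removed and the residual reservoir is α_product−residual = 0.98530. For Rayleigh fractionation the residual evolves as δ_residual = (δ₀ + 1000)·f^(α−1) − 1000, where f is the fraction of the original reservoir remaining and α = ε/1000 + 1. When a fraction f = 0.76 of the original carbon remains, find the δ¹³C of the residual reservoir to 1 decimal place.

Rayleigh residual: δ_res = (δ₀ + 1000)·f^(α−1) − 1000
α − 1 = -0.01470
f^(α−1) = 0.76^(-0.01470) = 1.004042
δ_res = (-9.4 + 1000) × 1.004042 − 1000 = 994.604 − 1000 = -5.40 per mil

-5.4 per mil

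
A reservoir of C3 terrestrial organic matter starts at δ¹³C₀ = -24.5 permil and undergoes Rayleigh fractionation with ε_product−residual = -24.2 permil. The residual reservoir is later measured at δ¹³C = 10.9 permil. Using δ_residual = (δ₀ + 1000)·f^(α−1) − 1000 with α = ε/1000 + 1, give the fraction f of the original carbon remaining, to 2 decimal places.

α − 1 = ε/1000 = -0.0242
(δ_res + 1000)/(δ₀ + 1000) = (10.9 + 1000)/(-24.5 + 1000) = 1010.9/975.5 = 1.036289
f = 1.036289^(1/-0.0242) = exp(ln(1.036289)/-0.0242) = exp(0.03565/-0.0242)
f = exp(-1.4730) = 0.2292

0.23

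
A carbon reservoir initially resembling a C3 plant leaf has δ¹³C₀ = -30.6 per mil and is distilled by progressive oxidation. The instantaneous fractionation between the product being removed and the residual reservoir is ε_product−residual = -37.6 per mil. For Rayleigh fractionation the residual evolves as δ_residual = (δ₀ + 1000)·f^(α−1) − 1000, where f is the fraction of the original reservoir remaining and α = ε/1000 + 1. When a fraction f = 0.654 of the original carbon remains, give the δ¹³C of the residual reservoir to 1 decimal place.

-15.0 per mil

Rayleigh residual: δ_res = (δ₀ + 1000)·f^(α−1) − 1000
α = ε/1000 + 1 = 0.96240, so α − 1 = -0.03760
f^(α−1) = 0.654^(-0.03760) = 1.016095
δ_res = (-30.6 + 1000) × 1.016095 − 1000 = 985.002 − 1000 = -15.00 per mil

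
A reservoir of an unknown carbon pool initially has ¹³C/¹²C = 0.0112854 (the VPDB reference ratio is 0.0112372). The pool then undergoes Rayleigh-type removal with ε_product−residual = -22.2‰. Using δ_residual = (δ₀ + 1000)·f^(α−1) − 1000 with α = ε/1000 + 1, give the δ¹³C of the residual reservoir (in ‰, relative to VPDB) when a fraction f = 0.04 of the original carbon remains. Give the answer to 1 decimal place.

δ₀ = (0.0112854/0.0112372 − 1)×1000 = (1.004289 − 1)×1000 = 4.289‰
α − 1 = ε/1000 = -0.0222
f^(α−1) = 0.04^(-0.0222) = 1.074074
δ_res = (4.289 + 1000) × 1.074074 − 1000 = 1078.681 − 1000 = 78.68‰

78.7‰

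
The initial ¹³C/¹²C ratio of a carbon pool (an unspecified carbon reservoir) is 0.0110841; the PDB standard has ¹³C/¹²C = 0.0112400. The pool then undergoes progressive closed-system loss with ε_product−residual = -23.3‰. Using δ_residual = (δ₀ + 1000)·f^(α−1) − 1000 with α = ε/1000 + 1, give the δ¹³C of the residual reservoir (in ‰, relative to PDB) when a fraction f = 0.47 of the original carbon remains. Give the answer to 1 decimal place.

3.6‰

δ₀ = (0.0110841/0.0112400 − 1)×1000 = (0.986130 − 1)×1000 = -13.870‰
α − 1 = ε/1000 = -0.0233
f^(α−1) = 0.47^(-0.0233) = 1.017748
δ_res = (-13.870 + 1000) × 1.017748 − 1000 = 1003.631 − 1000 = 3.63‰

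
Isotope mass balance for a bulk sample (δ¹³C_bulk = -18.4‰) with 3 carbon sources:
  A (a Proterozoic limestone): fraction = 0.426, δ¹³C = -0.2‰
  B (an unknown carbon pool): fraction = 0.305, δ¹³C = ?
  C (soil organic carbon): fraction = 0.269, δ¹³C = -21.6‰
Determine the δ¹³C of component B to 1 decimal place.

Isotope mass balance: δ_bulk = Σ fᵢ·δᵢ.
-18.4 = 0.426×(-0.2) + 0.305×δ_B + 0.269×(-21.6)
0.305·δ_B = -18.4 − (-5.896) = -12.504
δ_B = -12.504 / 0.305 = -41.00‰

-41.0‰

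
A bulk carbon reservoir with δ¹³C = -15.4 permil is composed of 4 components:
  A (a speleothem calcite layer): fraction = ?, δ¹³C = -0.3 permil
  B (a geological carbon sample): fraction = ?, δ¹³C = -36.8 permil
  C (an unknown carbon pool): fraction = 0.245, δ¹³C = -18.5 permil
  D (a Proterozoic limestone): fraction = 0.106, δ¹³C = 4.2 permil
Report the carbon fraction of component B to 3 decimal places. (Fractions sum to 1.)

Let f_B and f_A be the unknown fractions; fractions sum to 1 so f_B + f_A = 0.649.
Mass balance: Σ fᵢ·δᵢ = δ_bulk ⇒ f_B·(-36.8) + f_A·(-0.3) = -15.4 − (-4.087) = -11.313
Substitute f_A = 0.649 − f_B:
f_B·(-36.8 − -0.3) = -11.313 − 0.649×(-0.3) = -11.118
f_B = -11.118 / -36.5 = 0.3046

0.305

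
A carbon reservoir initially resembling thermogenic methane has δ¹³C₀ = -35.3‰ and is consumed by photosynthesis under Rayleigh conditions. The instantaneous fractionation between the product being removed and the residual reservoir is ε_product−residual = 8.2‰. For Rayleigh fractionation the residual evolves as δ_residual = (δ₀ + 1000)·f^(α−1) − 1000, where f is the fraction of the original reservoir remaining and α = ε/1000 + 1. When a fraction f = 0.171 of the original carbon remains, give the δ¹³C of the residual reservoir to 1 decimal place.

-49.2‰

Rayleigh residual: δ_res = (δ₀ + 1000)·f^(α−1) − 1000
α = ε/1000 + 1 = 1.00820, so α − 1 = 0.00820
f^(α−1) = 0.171^(0.00820) = 0.985622
δ_res = (-35.3 + 1000) × 0.985622 − 1000 = 950.830 − 1000 = -49.17‰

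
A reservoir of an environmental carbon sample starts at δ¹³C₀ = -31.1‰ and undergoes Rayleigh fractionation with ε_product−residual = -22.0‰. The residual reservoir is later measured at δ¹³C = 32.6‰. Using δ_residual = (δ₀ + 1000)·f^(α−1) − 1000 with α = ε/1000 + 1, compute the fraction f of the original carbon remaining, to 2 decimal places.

0.06

α − 1 = ε/1000 = -0.0220
(δ_res + 1000)/(δ₀ + 1000) = (32.6 + 1000)/(-31.1 + 1000) = 1032.6/968.9 = 1.065745
f = 1.065745^(1/-0.0220) = exp(ln(1.065745)/-0.0220) = exp(0.06367/-0.0220)
f = exp(-2.8943) = 0.0553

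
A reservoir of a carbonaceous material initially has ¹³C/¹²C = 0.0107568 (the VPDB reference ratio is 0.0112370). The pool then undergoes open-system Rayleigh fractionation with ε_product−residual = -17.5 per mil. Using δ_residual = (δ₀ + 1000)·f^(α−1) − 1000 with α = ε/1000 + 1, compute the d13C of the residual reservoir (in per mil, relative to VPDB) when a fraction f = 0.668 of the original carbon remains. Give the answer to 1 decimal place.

δ₀ = (0.0107568/0.0112370 − 1)×1000 = (0.957266 − 1)×1000 = -42.734 per mil
α − 1 = ε/1000 = -0.0175
f^(α−1) = 0.668^(-0.0175) = 1.007086
δ_res = (-42.734 + 1000) × 1.007086 − 1000 = 964.049 − 1000 = -35.95 per mil

-36.0 per mil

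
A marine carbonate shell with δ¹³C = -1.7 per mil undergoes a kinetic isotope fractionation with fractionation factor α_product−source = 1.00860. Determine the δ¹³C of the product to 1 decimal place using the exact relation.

6.9 per mil

δ_product = (δ_source + 1000)·α − 1000
δ_product = (-1.7 + 1000) × 1.00860 − 1000
δ_product = 1006.885 − 1000 = 6.89 per mil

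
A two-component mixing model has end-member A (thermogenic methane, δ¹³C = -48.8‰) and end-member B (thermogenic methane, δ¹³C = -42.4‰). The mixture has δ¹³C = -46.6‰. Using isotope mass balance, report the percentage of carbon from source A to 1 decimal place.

65.6%

δ_mix = f_A·δ_A + (1 − f_A)·δ_B  ⇒  f_A = (δ_mix − δ_B)/(δ_A − δ_B)
f_A = (-46.6 − (-42.4)) / (-48.8 − (-42.4))
f_A = -4.2 / -6.4 = 0.6563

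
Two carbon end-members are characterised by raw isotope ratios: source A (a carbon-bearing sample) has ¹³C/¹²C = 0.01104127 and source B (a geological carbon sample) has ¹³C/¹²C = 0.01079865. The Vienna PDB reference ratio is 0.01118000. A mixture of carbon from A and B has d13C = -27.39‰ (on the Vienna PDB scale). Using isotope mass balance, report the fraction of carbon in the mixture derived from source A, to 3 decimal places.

δ_A = (0.01104127/0.01118000 − 1)×1000 = (0.987591 − 1)×1000 = -12.409‰
δ_B = (0.01079865/0.01118000 − 1)×1000 = (0.965890 − 1)×1000 = -34.110‰
f_A = (δ_mix − δ_B)/(δ_A − δ_B) = (-27.39 − (-34.110))/(-12.409 − (-34.110))
f_A = 6.720 / 21.701 = 0.3097

0.310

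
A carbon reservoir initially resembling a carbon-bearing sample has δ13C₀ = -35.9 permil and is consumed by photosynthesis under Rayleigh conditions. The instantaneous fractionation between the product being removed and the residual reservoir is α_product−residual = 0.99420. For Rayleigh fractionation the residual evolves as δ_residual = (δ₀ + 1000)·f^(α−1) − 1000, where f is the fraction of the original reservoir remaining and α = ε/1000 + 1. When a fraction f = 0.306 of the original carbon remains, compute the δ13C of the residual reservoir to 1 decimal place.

Rayleigh residual: δ_res = (δ₀ + 1000)·f^(α−1) − 1000
α − 1 = -0.00580
f^(α−1) = 0.306^(-0.00580) = 1.006892
δ_res = (-35.9 + 1000) × 1.006892 − 1000 = 970.744 − 1000 = -29.26 permil

-29.3 permil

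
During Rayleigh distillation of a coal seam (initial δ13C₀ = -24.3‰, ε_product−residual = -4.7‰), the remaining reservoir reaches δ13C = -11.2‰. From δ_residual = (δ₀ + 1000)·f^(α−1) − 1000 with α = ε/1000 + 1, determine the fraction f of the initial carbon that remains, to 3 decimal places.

0.059

α − 1 = ε/1000 = -0.0047
(δ_res + 1000)/(δ₀ + 1000) = (-11.2 + 1000)/(-24.3 + 1000) = 988.8/975.7 = 1.013426
f = 1.013426^(1/-0.0047) = exp(ln(1.013426)/-0.0047) = exp(0.01334/-0.0047)
f = exp(-2.8376) = 0.0586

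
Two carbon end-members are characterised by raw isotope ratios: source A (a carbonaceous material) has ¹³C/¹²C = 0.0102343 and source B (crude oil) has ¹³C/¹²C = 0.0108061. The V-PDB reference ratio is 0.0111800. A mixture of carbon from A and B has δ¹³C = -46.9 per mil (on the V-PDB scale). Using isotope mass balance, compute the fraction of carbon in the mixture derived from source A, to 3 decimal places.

δ_A = (0.0102343/0.0111800 − 1)×1000 = (0.915411 − 1)×1000 = -84.589 per mil
δ_B = (0.0108061/0.0111800 − 1)×1000 = (0.966556 − 1)×1000 = -33.444 per mil
f_A = (δ_mix − δ_B)/(δ_A − δ_B) = (-46.9 − (-33.444))/(-84.589 − (-33.444))
f_A = -13.456 / -51.145 = 0.2631

0.263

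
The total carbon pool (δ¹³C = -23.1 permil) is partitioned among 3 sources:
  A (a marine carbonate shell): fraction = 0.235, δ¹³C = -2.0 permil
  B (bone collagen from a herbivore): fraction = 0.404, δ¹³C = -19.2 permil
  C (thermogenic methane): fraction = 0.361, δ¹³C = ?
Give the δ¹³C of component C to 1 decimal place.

Isotope mass balance: δ_bulk = Σ fᵢ·δᵢ.
-23.1 = 0.235×(-2.0) + 0.404×(-19.2) + 0.361×δ_C
0.361·δ_C = -23.1 − (-8.227) = -14.873
δ_C = -14.873 / 0.361 = -41.20 permil

-41.2 permil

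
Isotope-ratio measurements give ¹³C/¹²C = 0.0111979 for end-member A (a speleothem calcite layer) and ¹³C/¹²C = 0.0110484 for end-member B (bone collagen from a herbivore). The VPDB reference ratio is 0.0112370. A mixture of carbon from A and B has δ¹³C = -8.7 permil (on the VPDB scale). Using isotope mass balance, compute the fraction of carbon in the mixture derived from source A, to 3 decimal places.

0.608

δ_A = (0.0111979/0.0112370 − 1)×1000 = (0.996520 − 1)×1000 = -3.480 permil
δ_B = (0.0110484/0.0112370 − 1)×1000 = (0.983216 − 1)×1000 = -16.784 permil
f_A = (δ_mix − δ_B)/(δ_A − δ_B) = (-8.7 − (-16.784))/(-3.480 − (-16.784))
f_A = 8.084 / 13.304 = 0.6076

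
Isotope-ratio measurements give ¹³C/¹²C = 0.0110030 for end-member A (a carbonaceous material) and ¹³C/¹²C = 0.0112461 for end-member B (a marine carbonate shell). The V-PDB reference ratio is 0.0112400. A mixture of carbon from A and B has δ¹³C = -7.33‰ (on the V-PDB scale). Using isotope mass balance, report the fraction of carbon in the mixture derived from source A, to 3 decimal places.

δ_A = (0.0110030/0.0112400 − 1)×1000 = (0.978915 − 1)×1000 = -21.085‰
δ_B = (0.0112461/0.0112400 − 1)×1000 = (1.000543 − 1)×1000 = 0.543‰
f_A = (δ_mix − δ_B)/(δ_A − δ_B) = (-7.33 − (0.543))/(-21.085 − (0.543))
f_A = -7.873 / -21.628 = 0.3640

0.364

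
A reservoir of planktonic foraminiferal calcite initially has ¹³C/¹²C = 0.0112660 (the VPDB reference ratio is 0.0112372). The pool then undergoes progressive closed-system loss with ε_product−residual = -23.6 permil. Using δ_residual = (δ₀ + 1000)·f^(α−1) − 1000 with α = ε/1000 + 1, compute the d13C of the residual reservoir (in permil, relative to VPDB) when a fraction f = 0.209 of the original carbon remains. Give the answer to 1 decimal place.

δ₀ = (0.0112660/0.0112372 − 1)×1000 = (1.002563 − 1)×1000 = 2.563 permil
α − 1 = ε/1000 = -0.0236
f^(α−1) = 0.209^(-0.0236) = 1.037635
δ_res = (2.563 + 1000) × 1.037635 − 1000 = 1040.294 − 1000 = 40.29 permil

40.3 permil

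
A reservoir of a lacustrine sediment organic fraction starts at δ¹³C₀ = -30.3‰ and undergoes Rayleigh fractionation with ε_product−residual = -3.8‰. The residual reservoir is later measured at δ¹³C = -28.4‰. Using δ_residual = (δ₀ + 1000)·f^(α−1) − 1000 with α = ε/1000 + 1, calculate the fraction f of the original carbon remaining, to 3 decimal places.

α − 1 = ε/1000 = -0.0038
(δ_res + 1000)/(δ₀ + 1000) = (-28.4 + 1000)/(-30.3 + 1000) = 971.6/969.7 = 1.001959
f = 1.001959^(1/-0.0038) = exp(ln(1.001959)/-0.0038) = exp(0.00196/-0.0038)
f = exp(-0.5151) = 0.5974

0.597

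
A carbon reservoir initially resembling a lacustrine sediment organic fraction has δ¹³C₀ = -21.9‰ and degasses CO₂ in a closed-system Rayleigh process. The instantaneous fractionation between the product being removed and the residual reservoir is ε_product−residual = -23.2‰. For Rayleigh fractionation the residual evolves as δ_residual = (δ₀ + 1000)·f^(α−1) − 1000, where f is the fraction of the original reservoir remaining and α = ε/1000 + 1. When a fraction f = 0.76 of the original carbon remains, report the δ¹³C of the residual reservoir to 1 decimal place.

Rayleigh residual: δ_res = (δ₀ + 1000)·f^(α−1) − 1000
α = ε/1000 + 1 = 0.97680, so α − 1 = -0.02320
f^(α−1) = 0.76^(-0.02320) = 1.006387
δ_res = (-21.9 + 1000) × 1.006387 − 1000 = 984.347 − 1000 = -15.65‰

-15.7‰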